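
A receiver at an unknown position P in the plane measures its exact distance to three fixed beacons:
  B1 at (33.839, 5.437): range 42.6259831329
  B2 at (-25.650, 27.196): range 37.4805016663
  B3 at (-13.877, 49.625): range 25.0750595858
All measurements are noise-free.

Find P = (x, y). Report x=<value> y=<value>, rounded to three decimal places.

x=9.433 y=40.385

eq1: (x − 33.839)² + (y − 5.437)² = 42.6259831329²
eq2: (x + 25.650)² + (y − 27.196)² = 37.4805016663²
eq3: (x + 13.877)² + (y − 49.625)² = 25.0750595858²
eq3−eq1, eq3−eq2 (x²,y² cancel):
  95.432·x − 88.376·y = -2668.788689
  -23.546·x − 44.858·y = -2033.696230
det = 95.432·-44.858 − -88.376·-23.546 = -6361.789952
x = (-2668.788689·-44.858 − -88.376·-2033.696230) / -6361.789952 = 9.433417
y = (95.432·-2033.696230 − -2668.788689·-23.546) / -6361.789952 = 40.384703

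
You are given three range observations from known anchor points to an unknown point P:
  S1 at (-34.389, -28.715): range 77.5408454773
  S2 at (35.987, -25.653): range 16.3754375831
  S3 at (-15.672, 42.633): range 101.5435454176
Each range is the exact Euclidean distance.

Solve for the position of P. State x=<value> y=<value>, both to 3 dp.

eq1: (x + 34.389)² + (y + 28.715)² = 77.5408454773²
eq2: (x − 35.987)² + (y + 25.653)² = 16.3754375831²
eq3: (x + 15.672)² + (y − 42.633)² = 101.5435454176²
eq3−eq1, eq3−eq2 (x²,y² cancel):
  -37.434·x − 142.696·y = 4242.479172
  103.318·x − 136.572·y = 9932.892965
det = -37.434·-136.572 − -142.696·103.318 = 19855.501576
x = (4242.479172·-136.572 − -142.696·9932.892965) / 19855.501576 = 42.203932
y = (-37.434·9932.892965 − 4242.479172·103.318) / 19855.501576 = -40.802413

x=42.204 y=-40.802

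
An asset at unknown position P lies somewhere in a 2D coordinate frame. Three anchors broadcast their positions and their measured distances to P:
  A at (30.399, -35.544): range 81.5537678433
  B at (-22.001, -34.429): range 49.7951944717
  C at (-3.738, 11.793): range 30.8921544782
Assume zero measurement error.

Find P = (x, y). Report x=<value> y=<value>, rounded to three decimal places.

eq1: (x − 30.399)² + (y + 35.544)² = 81.5537678433²
eq2: (x + 22.001)² + (y + 34.429)² = 49.7951944717²
eq3: (x + 3.738)² + (y − 11.793)² = 30.8921544782²
eq2−eq1, eq2−eq3 (x²,y² cancel):
  104.800·x − 2.230·y = -3653.380562
  36.526·x + 92.444·y = 8.883635
det = 104.800·92.444 − -2.230·36.526 = 9769.584180
x = (-3653.380562·92.444 − -2.230·8.883635) / 9769.584180 = -34.567828
y = (104.800·8.883635 − -3653.380562·36.526) / 9769.584180 = 13.754361

x=-34.568 y=13.754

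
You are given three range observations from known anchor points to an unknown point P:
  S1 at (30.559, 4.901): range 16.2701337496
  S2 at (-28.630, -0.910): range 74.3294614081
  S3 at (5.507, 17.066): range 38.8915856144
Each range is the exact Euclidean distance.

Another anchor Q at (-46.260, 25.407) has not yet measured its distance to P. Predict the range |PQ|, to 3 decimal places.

eq1: (x − 30.559)² + (y − 4.901)² = 16.2701337496²
eq2: (x + 28.630)² + (y + 0.910)² = 74.3294614081²
eq3: (x − 5.507)² + (y − 17.066)² = 38.8915856144²
eq2−eq3, eq2−eq1 (x²,y² cancel):
  68.274·x + 35.952·y = 3513.383807
  118.378·x + 11.622·y = 5397.518863
det = 68.274·11.622 − 35.952·118.378 = -3462.445428
x = (3513.383807·11.622 − 35.952·5397.518863) / -3462.445428 = 44.251687
y = (68.274·5397.518863 − 3513.383807·118.378) / -3462.445428 = 13.688922
|P − Q| = √((44.251687 − -46.260)² + (13.688922 − 25.407)²) = 91.267074

91.267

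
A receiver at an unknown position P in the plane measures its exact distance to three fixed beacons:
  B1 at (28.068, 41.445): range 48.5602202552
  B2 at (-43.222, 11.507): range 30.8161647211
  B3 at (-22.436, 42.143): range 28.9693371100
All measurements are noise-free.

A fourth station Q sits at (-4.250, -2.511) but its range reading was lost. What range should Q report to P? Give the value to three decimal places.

eq1: (x − 28.068)² + (y − 41.445)² = 48.5602202552²
eq2: (x + 43.222)² + (y − 11.507)² = 30.8161647211²
eq3: (x + 22.436)² + (y − 42.143)² = 28.9693371100²
eq2−eq1, eq2−eq3 (x²,y² cancel):
  142.580·x + 59.876·y = -903.510667
  41.572·x + 61.272·y = 389.267728
det = 142.580·61.272 − 59.876·41.572 = 6246.996688
x = (-903.510667·61.272 − 59.876·389.267728) / 6246.996688 = -12.592883
y = (142.580·389.267728 − -903.510667·41.572) / 6246.996688 = 14.897165
|P − Q| = √((-12.592883 − -4.250)² + (14.897165 − -2.511)²) = 19.304090

19.304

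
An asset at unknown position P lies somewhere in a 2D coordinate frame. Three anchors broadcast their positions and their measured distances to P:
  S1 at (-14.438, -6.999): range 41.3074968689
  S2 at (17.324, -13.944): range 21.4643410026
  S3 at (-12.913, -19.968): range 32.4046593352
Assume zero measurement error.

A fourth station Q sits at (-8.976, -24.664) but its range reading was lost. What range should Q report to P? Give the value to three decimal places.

eq1: (x + 14.438)² + (y + 6.999)² = 41.3074968689²
eq2: (x − 17.324)² + (y + 13.944)² = 21.4643410026²
eq3: (x + 12.913)² + (y + 19.968)² = 32.4046593352²
eq3−eq1, eq3−eq2 (x²,y² cancel):
  -3.050·x + 25.938·y = -964.272099
  60.474·x + 12.048·y = 518.433531
det = -3.050·12.048 − 25.938·60.474 = -1605.321012
x = (-964.272099·12.048 − 25.938·518.433531) / -1605.321012 = 15.613500
y = (-3.050·518.433531 − -964.272099·60.474) / -1605.321012 = -35.340077
|P − Q| = √((15.613500 − -8.976)² + (-35.340077 − -24.664)²) = 26.807128

26.807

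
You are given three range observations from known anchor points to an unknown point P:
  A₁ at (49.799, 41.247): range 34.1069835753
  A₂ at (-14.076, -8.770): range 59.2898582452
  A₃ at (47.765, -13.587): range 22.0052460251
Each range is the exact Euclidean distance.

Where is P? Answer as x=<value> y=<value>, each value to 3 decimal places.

x=42.834 y=7.859

eq1: (x − 49.799)² + (y − 41.247)² = 34.1069835753²
eq2: (x + 14.076)² + (y + 8.770)² = 59.2898582452²
eq3: (x − 47.765)² + (y + 13.587)² = 22.0052460251²
eq3−eq2, eq3−eq1 (x²,y² cancel):
  -123.682·x + 9.634·y = -5222.111556
  4.068·x + 109.668·y = 1036.098140
det = -123.682·109.668 − 9.634·4.068 = -13603.148688
x = (-5222.111556·109.668 − 9.634·1036.098140) / -13603.148688 = 42.834223
y = (-123.682·1036.098140 − -5222.111556·4.068) / -13603.148688 = 7.858706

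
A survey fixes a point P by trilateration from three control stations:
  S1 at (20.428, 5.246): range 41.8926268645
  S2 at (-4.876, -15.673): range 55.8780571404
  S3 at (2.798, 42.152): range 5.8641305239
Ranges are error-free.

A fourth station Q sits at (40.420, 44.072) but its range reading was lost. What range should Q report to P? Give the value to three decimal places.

eq1: (x − 20.428)² + (y − 5.246)² = 41.8926268645²
eq2: (x + 4.876)² + (y + 15.673)² = 55.8780571404²
eq3: (x − 2.798)² + (y − 42.152)² = 5.8641305239²
eq1−eq3, eq1−eq2 (x²,y² cancel):
  -35.260·x + 73.812·y = 3060.400367
  -50.608·x − 41.838·y = -1542.770479
det = -35.260·-41.838 − 73.812·-50.608 = 5210.685576
x = (3060.400367·-41.838 − 73.812·-1542.770479) / 5210.685576 = -2.718655
y = (-35.260·-1542.770479 − 3060.400367·-50.608) / 5210.685576 = 40.163396
|P − Q| = √((-2.718655 − 40.420)² + (40.163396 − 44.072)²) = 43.315364

43.315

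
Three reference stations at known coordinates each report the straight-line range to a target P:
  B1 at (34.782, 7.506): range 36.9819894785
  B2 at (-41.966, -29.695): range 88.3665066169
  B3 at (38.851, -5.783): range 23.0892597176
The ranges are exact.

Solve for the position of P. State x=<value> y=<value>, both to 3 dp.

eq1: (x − 34.782)² + (y − 7.506)² = 36.9819894785²
eq2: (x + 41.966)² + (y + 29.695)² = 88.3665066169²
eq3: (x − 38.851)² + (y + 5.783)² = 23.0892597176²
eq3−eq1, eq3−eq2 (x²,y² cancel):
  -8.138·x + 26.578·y = -1111.269361
  -161.634·x − 47.824·y = -6175.430686
det = -8.138·-47.824 − 26.578·-161.634 = 4685.100164
x = (-1111.269361·-47.824 − 26.578·-6175.430686) / 4685.100164 = 46.375944
y = (-8.138·-6175.430686 − -1111.269361·-161.634) / 4685.100164 = -27.611631

x=46.376 y=-27.612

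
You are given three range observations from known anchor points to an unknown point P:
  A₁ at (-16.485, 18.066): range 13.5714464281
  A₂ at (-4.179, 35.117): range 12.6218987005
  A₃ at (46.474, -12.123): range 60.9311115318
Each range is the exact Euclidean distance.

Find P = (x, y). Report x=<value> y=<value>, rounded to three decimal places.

x=-3.660 y=22.506

eq1: (x + 16.485)² + (y − 18.066)² = 13.5714464281²
eq2: (x + 4.179)² + (y − 35.117)² = 12.6218987005²
eq3: (x − 46.474)² + (y + 12.123)² = 60.9311115318²
eq2−eq3, eq2−eq1 (x²,y² cancel):
  101.306·x − 94.480·y = -2497.155951
  -24.612·x − 34.102·y = -677.403980
det = 101.306·-34.102 − -94.480·-24.612 = -5780.078972
x = (-2497.155951·-34.102 − -94.480·-677.403980) / -5780.078972 = -3.660311
y = (101.306·-677.403980 − -2497.155951·-24.612) / -5780.078972 = 22.505763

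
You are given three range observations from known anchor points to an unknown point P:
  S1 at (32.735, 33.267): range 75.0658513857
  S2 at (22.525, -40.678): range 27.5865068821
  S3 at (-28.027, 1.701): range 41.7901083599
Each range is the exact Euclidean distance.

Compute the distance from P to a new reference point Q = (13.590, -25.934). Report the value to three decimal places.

eq1: (x − 32.735)² + (y − 33.267)² = 75.0658513857²
eq2: (x − 22.525)² + (y + 40.678)² = 27.5865068821²
eq3: (x + 28.027)² + (y − 1.701)² = 41.7901083599²
eq1−eq3, eq1−eq2 (x²,y² cancel):
  -121.524·x − 63.132·y = 2498.601504
  -20.420·x − 147.890·y = 4857.668477
det = -121.524·-147.890 − -63.132·-20.420 = 16683.028920
x = (2498.601504·-147.890 − -63.132·4857.668477) / 16683.028920 = -3.766933
y = (-121.524·4857.668477 − 2498.601504·-20.420) / 16683.028920 = -32.326376
|P − Q| = √((-3.766933 − 13.590)² + (-32.326376 − -25.934)²) = 18.496637

18.497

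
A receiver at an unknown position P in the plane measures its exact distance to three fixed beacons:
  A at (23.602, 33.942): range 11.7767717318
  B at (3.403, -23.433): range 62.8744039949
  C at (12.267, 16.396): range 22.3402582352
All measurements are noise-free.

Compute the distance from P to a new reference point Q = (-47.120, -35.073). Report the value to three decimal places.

95.090

eq1: (x − 23.602)² + (y − 33.942)² = 11.7767717318²
eq2: (x − 3.403)² + (y + 23.433)² = 62.8744039949²
eq3: (x − 12.267)² + (y − 16.396)² = 22.3402582352²
eq3−eq2, eq3−eq1 (x²,y² cancel):
  -17.728·x − 79.658·y = -3312.725747
  22.670·x + 35.092·y = 1650.200449
det = -17.728·35.092 − -79.658·22.670 = 1183.735884
x = (-3312.725747·35.092 − -79.658·1650.200449) / 1183.735884 = 12.841966
y = (-17.728·1650.200449 − -3312.725747·22.670) / 1183.735884 = 38.728858
|P − Q| = √((12.841966 − -47.120)² + (38.728858 − -35.073)²) = 95.090229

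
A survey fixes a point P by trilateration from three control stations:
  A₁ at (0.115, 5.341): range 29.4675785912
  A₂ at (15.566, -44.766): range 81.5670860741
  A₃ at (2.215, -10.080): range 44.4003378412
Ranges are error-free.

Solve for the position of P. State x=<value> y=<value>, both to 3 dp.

x=-13.697 y=31.371

eq1: (x − 0.115)² + (y − 5.341)² = 29.4675785912²
eq2: (x − 15.566)² + (y + 44.766)² = 81.5670860741²
eq3: (x − 2.215)² + (y + 10.080)² = 44.4003378412²
eq2−eq1, eq2−eq3 (x²,y² cancel):
  -30.902·x + 100.214·y = 3567.095737
  -26.702·x + 69.372·y = 2542.017043
det = -30.902·69.372 − 100.214·-26.702 = 532.180684
x = (3567.095737·69.372 − 100.214·2542.017043) / 532.180684 = -13.696721
y = (-30.902·2542.017043 − 3567.095737·-26.702) / 532.180684 = 31.371262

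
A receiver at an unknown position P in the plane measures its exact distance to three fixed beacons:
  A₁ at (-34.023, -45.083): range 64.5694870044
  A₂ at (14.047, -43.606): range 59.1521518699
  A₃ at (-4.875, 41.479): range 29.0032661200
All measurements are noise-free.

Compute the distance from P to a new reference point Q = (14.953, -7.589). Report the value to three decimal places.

28.130

eq1: (x + 34.023)² + (y + 45.083)² = 64.5694870044²
eq2: (x − 14.047)² + (y + 43.606)² = 59.1521518699²
eq3: (x + 4.875)² + (y − 41.479)² = 29.0032661200²
eq3−eq2, eq3−eq1 (x²,y² cancel):
  37.844·x − 170.170·y = -2303.259246
  -58.296·x − 173.124·y = -1882.260854
det = 37.844·-173.124 − -170.170·-58.296 = -16471.934976
x = (-2303.259246·-173.124 − -170.170·-1882.260854) / -16471.934976 = -4.762350
y = (37.844·-1882.260854 − -2303.259246·-58.296) / -16471.934976 = 12.475953
|P − Q| = √((-4.762350 − 14.953)² + (12.475953 − -7.589)²) = 28.130008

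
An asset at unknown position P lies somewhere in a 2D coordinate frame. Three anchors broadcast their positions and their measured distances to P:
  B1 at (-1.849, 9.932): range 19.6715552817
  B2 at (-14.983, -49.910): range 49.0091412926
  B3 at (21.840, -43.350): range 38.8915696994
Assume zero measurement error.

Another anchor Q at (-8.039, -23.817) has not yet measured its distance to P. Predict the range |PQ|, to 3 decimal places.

23.638

eq1: (x + 1.849)² + (y − 9.932)² = 19.6715552817²
eq2: (x + 14.983)² + (y + 49.910)² = 49.0091412926²
eq3: (x − 21.840)² + (y + 43.350)² = 38.8915696994²
eq1−eq2, eq1−eq3 (x²,y² cancel):
  -26.268·x − 119.684·y = 598.509121
  47.378·x − 106.564·y = 1128.560569
det = -26.268·-106.564 − -119.684·47.378 = 8469.611704
x = (598.509121·-106.564 − -119.684·1128.560569) / 8469.611704 = 8.417283
y = (-26.268·1128.560569 − 598.509121·47.378) / 8469.611704 = -6.848153
|P − Q| = √((8.417283 − -8.039)² + (-6.848153 − -23.817)²) = 23.637915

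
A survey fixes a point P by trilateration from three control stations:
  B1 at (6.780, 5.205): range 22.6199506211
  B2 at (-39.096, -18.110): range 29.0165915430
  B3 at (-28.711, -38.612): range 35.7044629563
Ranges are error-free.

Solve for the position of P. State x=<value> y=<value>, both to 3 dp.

eq1: (x − 6.780)² + (y − 5.205)² = 22.6199506211²
eq2: (x + 39.096)² + (y + 18.110)² = 29.0165915430²
eq3: (x + 28.711)² + (y + 38.612)² = 35.7044629563²
eq1−eq3, eq1−eq2 (x²,y² cancel):
  -70.982·x − 87.634·y = 1479.001131
  -91.752·x − 46.630·y = 1453.108472
det = -70.982·-46.630 − -87.634·-91.752 = -4730.704108
x = (1479.001131·-46.630 − -87.634·1453.108472) / -4730.704108 = -12.339788
y = (-70.982·1453.108472 − 1479.001131·-91.752) / -4730.704108 = -6.882013

x=-12.340 y=-6.882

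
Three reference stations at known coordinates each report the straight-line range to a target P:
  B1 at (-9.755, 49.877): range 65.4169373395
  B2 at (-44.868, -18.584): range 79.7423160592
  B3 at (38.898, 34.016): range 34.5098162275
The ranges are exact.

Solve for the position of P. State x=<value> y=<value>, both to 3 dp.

eq1: (x + 9.755)² + (y − 49.877)² = 65.4169373395²
eq2: (x + 44.868)² + (y + 18.584)² = 79.7423160592²
eq3: (x − 38.898)² + (y − 34.016)² = 34.5098162275²
eq2−eq3, eq2−eq1 (x²,y² cancel):
  167.532·x + 105.200·y = 5479.549734
  70.226·x + 136.922·y = 2303.833954
det = 167.532·136.922 − 105.200·70.226 = 15551.041304
x = (5479.549734·136.922 − 105.200·2303.833954) / 15551.041304 = 32.660680
y = (167.532·2303.833954 − 5479.549734·70.226) / 15551.041304 = 0.074532

x=32.661 y=0.075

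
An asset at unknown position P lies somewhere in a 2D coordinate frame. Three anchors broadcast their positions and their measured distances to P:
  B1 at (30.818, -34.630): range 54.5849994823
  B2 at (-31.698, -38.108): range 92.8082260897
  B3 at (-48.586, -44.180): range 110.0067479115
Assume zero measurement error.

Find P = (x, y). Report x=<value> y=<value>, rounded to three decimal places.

eq1: (x − 30.818)² + (y + 34.630)² = 54.5849994823²
eq2: (x + 31.698)² + (y + 38.108)² = 92.8082260897²
eq3: (x + 48.586)² + (y + 44.180)² = 110.0067479115²
eq2−eq1, eq2−eq3 (x²,y² cancel):
  125.032·x + 6.956·y = 5325.847817
  -33.776·x − 12.144·y = -1632.628828
det = 125.032·-12.144 − 6.956·-33.776 = -1283.442752
x = (5325.847817·-12.144 − 6.956·-1632.628828) / -1283.442752 = 41.544923
y = (125.032·-1632.628828 − 5325.847817·-33.776) / -1283.442752 = 18.890606

x=41.545 y=18.891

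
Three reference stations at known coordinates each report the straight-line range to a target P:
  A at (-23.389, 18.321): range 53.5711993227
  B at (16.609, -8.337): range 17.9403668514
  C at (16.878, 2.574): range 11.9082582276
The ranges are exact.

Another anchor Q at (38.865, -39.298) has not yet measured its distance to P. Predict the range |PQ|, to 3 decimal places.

45.567

eq1: (x + 23.389)² + (y − 18.321)² = 53.5711993227²
eq2: (x − 16.609)² + (y + 8.337)² = 17.9403668514²
eq3: (x − 16.878)² + (y − 2.574)² = 11.9082582276²
eq1−eq3, eq1−eq2 (x²,y² cancel):
  80.534·x − 31.494·y = 2136.854781
  79.996·x − 53.316·y = 2010.676722
det = 80.534·-53.316 − -31.494·79.996 = -1774.356720
x = (2136.854781·-53.316 − -31.494·2010.676722) / -1774.356720 = 28.519799
y = (80.534·2010.676722 − 2136.854781·79.996) / -1774.356720 = 5.079021
|P − Q| = √((28.519799 − 38.865)² + (5.079021 − -39.298)²) = 45.566909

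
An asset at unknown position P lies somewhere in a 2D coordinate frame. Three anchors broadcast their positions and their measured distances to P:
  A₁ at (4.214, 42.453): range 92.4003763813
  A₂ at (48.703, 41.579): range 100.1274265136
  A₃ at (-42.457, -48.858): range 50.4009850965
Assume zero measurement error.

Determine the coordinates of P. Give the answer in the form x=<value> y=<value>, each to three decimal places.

eq1: (x − 4.214)² + (y − 42.453)² = 92.4003763813²
eq2: (x − 48.703)² + (y − 41.579)² = 100.1274265136²
eq3: (x + 42.457)² + (y + 48.858)² = 50.4009850965²
eq2−eq3, eq2−eq1 (x²,y² cancel):
  -182.320·x − 180.874·y = 7574.147805
  -88.978·x + 1.748·y = -793.108460
det = -182.320·1.748 − -180.874·-88.978 = -16412.502132
x = (7574.147805·1.748 − -180.874·-793.108460) / -16412.502132 = 7.933774
y = (-182.320·-793.108460 − 7574.147805·-88.978) / -16412.502132 = -49.872472

x=7.934 y=-49.872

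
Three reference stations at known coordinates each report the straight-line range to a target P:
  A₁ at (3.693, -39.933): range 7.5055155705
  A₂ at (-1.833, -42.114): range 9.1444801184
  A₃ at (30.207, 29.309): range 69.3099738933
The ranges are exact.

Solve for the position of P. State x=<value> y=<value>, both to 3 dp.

x=0.322 y=-33.227

eq1: (x − 3.693)² + (y + 39.933)² = 7.5055155705²
eq2: (x + 1.833)² + (y + 42.114)² = 9.1444801184²
eq3: (x − 30.207)² + (y − 29.309)² = 69.3099738933²
eq1−eq2, eq1−eq3 (x²,y² cancel):
  -11.052·x − 4.362·y = 141.377394
  53.028·x + 138.484·y = -4584.342125
det = -11.052·138.484 − -4.362·53.028 = -1299.217032
x = (141.377394·138.484 − -4.362·-4584.342125) / -1299.217032 = 0.322035
y = (-11.052·-4584.342125 − 141.377394·53.028) / -1299.217032 = -33.227080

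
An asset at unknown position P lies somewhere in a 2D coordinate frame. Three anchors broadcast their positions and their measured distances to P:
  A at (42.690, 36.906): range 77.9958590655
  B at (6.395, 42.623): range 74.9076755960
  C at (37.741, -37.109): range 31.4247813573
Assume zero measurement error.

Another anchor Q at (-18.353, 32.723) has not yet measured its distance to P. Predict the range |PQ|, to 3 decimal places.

69.664

eq1: (x − 42.690)² + (y − 36.906)² = 77.9958590655²
eq2: (x − 6.395)² + (y − 42.623)² = 74.9076755960²
eq3: (x − 37.741)² + (y + 37.109)² = 31.4247813573²
eq1−eq3, eq1−eq2 (x²,y² cancel):
  -9.898·x − 148.030·y = 4712.809174
  -72.590·x + 11.434·y = -854.678614
det = -9.898·11.434 − -148.030·-72.590 = -10858.671432
x = (4712.809174·11.434 − -148.030·-854.678614) / -10858.671432 = 6.688831
y = (-9.898·-854.678614 − 4712.809174·-72.590) / -10858.671432 = -32.284099
|P − Q| = √((6.688831 − -18.353)² + (-32.284099 − 32.723)²) = 69.663593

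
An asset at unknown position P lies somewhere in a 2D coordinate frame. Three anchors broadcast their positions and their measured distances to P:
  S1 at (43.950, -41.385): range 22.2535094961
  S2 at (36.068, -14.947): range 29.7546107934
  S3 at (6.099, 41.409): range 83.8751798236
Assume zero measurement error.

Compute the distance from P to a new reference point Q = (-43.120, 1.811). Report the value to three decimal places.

eq1: (x − 43.950)² + (y + 41.385)² = 22.2535094961²
eq2: (x − 36.068)² + (y + 14.947)² = 29.7546107934²
eq3: (x − 6.099)² + (y − 41.409)² = 83.8751798236²
eq2−eq3, eq2−eq1 (x²,y² cancel):
  -59.938·x + 112.712·y = -5922.119278
  15.764·x − 52.876·y = 2510.125471
det = -59.938·-52.876 − 112.712·15.764 = 1392.489720
x = (-5922.119278·-52.876 − 112.712·2510.125471) / 1392.489720 = 21.699777
y = (-59.938·2510.125471 − -5922.119278·15.764) / 1392.489720 = -41.002538
|P − Q| = √((21.699777 − -43.120)² + (-41.002538 − 1.811)²) = 77.682704

77.683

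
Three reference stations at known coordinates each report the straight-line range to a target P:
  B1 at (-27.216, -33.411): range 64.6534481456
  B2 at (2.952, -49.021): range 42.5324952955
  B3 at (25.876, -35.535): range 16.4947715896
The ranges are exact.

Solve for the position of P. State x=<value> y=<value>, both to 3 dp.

eq1: (x + 27.216)² + (y + 33.411)² = 64.6534481456²
eq2: (x − 2.952)² + (y + 49.021)² = 42.5324952955²
eq3: (x − 25.876)² + (y + 35.535)² = 16.4947715896²
eq2−eq3, eq2−eq1 (x²,y² cancel):
  45.848·x + 26.972·y = 1057.466522
  -60.336·x + 31.220·y = -2925.822369
det = 45.848·31.220 − 26.972·-60.336 = 3058.757152
x = (1057.466522·31.220 − 26.972·-2925.822369) / 3058.757152 = 36.593093
y = (45.848·-2925.822369 − 1057.466522·-60.336) / 3058.757152 = -22.996204

x=36.593 y=-22.996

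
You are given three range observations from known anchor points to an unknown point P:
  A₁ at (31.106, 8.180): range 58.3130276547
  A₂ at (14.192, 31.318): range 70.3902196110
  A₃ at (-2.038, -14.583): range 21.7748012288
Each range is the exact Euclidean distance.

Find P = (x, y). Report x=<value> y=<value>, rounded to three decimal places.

eq1: (x − 31.106)² + (y − 8.180)² = 58.3130276547²
eq2: (x − 14.192)² + (y − 31.318)² = 70.3902196110²
eq3: (x + 2.038)² + (y + 14.583)² = 21.7748012288²
eq3−eq1, eq3−eq2 (x²,y² cancel):
  66.288·x + 45.526·y = -2108.588923
  32.460·x + 91.802·y = -3515.228393
det = 66.288·91.802 − 45.526·32.460 = 4607.597016
x = (-2108.588923·91.802 − 45.526·-3515.228393) / 4607.597016 = -7.278934
y = (66.288·-3515.228393 − -2108.588923·32.460) / 4607.597016 = -35.717677

x=-7.279 y=-35.718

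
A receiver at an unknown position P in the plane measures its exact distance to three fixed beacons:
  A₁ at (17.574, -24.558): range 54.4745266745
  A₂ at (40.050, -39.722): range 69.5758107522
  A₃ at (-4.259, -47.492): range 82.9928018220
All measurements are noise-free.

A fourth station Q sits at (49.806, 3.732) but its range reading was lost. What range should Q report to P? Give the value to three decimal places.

eq1: (x − 17.574)² + (y + 24.558)² = 54.4745266745²
eq2: (x − 40.050)² + (y + 39.722)² = 69.5758107522²
eq3: (x + 4.259)² + (y + 47.492)² = 82.9928018220²
eq1−eq2, eq1−eq3 (x²,y² cancel):
  44.952·x − 30.328·y = 396.579559
  -43.666·x − 45.868·y = -2558.642793
det = 44.952·-45.868 − -30.328·-43.666 = -3386.160784
x = (396.579559·-45.868 − -30.328·-2558.642793) / -3386.160784 = 28.288329
y = (44.952·-2558.642793 − 396.579559·-43.666) / -3386.160784 = 28.852460
|P − Q| = √((28.288329 − 49.806)² + (28.852460 − 3.732)²) = 33.076391

33.076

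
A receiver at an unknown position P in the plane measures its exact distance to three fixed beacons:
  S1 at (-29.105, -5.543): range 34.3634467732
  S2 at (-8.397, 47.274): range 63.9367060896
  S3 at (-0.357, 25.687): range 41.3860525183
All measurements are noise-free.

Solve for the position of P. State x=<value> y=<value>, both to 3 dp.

eq1: (x + 29.105)² + (y + 5.543)² = 34.3634467732²
eq2: (x + 8.397)² + (y − 47.274)² = 63.9367060896²
eq3: (x + 0.357)² + (y − 25.687)² = 41.3860525183²
eq1−eq2, eq1−eq3 (x²,y² cancel):
  41.416·x + 105.634·y = -1479.541100
  57.496·x + 62.460·y = -749.835325
det = 41.416·62.460 − 105.634·57.496 = -3486.689104
x = (-1479.541100·62.460 − 105.634·-749.835325) / -3486.689104 = 3.786983
y = (41.416·-749.835325 − -1479.541100·57.496) / -3486.689104 = -15.491061

x=3.787 y=-15.491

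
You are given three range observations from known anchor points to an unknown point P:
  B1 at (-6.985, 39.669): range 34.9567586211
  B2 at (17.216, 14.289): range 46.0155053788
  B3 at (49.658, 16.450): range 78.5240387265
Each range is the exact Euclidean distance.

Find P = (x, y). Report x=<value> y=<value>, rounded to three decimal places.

eq1: (x + 6.985)² + (y − 39.669)² = 34.9567586211²
eq2: (x − 17.216)² + (y − 14.289)² = 46.0155053788²
eq3: (x − 49.658)² + (y − 16.450)² = 78.5240387265²
eq2−eq3, eq2−eq1 (x²,y² cancel):
  64.884·x + 4.322·y = -1812.644636
  -48.402·x + 50.760·y = 2017.305371
det = 64.884·50.760 − 4.322·-48.402 = 3502.705284
x = (-1812.644636·50.760 − 4.322·2017.305371) / 3502.705284 = -28.757382
y = (64.884·2017.305371 − -1812.644636·-48.402) / 3502.705284 = 12.320539

x=-28.757 y=12.321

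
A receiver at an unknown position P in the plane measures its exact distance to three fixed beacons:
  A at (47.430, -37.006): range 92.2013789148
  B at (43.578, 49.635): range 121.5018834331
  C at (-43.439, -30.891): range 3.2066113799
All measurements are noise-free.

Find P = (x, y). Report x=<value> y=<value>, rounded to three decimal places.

eq1: (x − 47.430)² + (y + 37.006)² = 92.2013789148²
eq2: (x − 43.578)² + (y − 49.635)² = 121.5018834331²
eq3: (x + 43.439)² + (y + 30.891)² = 3.2066113799²
eq1−eq3, eq1−eq2 (x²,y² cancel):
  -181.738·x + 12.230·y = 7712.963583
  -7.704·x + 173.282·y = -5517.987031
det = -181.738·173.282 − 12.230·-7.704 = -31397.704196
x = (7712.963583·173.282 − 12.230·-5517.987031) / -31397.704196 = -44.716732
y = (-181.738·-5517.987031 − 7712.963583·-7.704) / -31397.704196 = -33.832047

x=-44.717 y=-33.832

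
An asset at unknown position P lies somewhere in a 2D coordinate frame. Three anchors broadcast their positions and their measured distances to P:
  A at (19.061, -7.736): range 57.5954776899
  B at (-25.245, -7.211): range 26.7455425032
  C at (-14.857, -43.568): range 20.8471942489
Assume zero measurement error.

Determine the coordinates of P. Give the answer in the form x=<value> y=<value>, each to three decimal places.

x=-32.756 y=-32.880

eq1: (x − 19.061)² + (y + 7.736)² = 57.5954776899²
eq2: (x + 25.245)² + (y + 7.211)² = 26.7455425032²
eq3: (x + 14.857)² + (y + 43.568)² = 20.8471942489²
eq3−eq1, eq3−eq2 (x²,y² cancel):
  67.836·x + 71.664·y = -4578.367198
  -20.776·x + 72.714·y = -1710.311063
det = 67.836·72.714 − 71.664·-20.776 = 6421.518168
x = (-4578.367198·72.714 − 71.664·-1710.311063) / 6421.518168 = -32.756064
y = (67.836·-1710.311063 − -4578.367198·-20.776) / 6421.518168 = -32.880203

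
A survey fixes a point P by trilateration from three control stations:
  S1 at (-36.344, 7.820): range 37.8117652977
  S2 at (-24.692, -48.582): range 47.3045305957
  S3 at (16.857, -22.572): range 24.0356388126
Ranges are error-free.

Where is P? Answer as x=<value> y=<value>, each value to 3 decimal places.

x=-1.669 y=-7.258

eq1: (x + 36.344)² + (y − 7.820)² = 37.8117652977²
eq2: (x + 24.692)² + (y + 48.582)² = 47.3045305957²
eq3: (x − 16.857)² + (y + 22.572)² = 24.0356388126²
eq2−eq3, eq2−eq1 (x²,y² cancel):
  83.098·x + 52.020·y = -516.245273
  -23.304·x + 112.804·y = -779.877832
det = 83.098·112.804 − 52.020·-23.304 = 10586.060872
x = (-516.245273·112.804 − 52.020·-779.877832) / 10586.060872 = -1.668731
y = (83.098·-779.877832 − -516.245273·-23.304) / 10586.060872 = -7.258306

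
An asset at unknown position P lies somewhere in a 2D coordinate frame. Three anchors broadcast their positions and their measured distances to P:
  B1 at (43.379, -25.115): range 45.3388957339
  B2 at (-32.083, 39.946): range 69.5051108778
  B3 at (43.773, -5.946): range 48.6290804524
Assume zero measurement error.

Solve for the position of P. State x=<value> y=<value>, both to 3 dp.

eq1: (x − 43.379)² + (y + 25.115)² = 45.3388957339²
eq2: (x + 32.083)² + (y − 39.946)² = 69.5051108778²
eq3: (x − 43.773)² + (y + 5.946)² = 48.6290804524²
eq2−eq1, eq2−eq3 (x²,y² cancel):
  150.924·x − 130.122·y = 2662.844033
  151.712·x − 91.784·y = 1792.601612
det = 150.924·-91.784 − -130.122·151.712 = 5888.660448
x = (2662.844033·-91.784 − -130.122·1792.601612) / 5888.660448 = -1.893397
y = (150.924·1792.601612 − 2662.844033·151.712) / 5888.660448 = -22.660296

x=-1.893 y=-22.660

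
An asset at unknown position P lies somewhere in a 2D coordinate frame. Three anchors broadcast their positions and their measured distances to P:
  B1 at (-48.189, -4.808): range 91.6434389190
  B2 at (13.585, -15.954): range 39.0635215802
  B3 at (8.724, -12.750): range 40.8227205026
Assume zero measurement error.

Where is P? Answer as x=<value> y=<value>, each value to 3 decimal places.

eq1: (x + 48.189)² + (y + 4.808)² = 91.6434389190²
eq2: (x − 13.585)² + (y + 15.954)² = 39.0635215802²
eq3: (x − 8.724)² + (y + 12.750)² = 40.8227205026²
eq2−eq3, eq2−eq1 (x²,y² cancel):
  -9.722·x + 6.408·y = -340.947456
  -123.548·x + 22.292·y = -4966.346935
det = -9.722·22.292 − 6.408·-123.548 = 574.972760
x = (-340.947456·22.292 − 6.408·-4966.346935) / 574.972760 = 42.130605
y = (-9.722·-4966.346935 − -340.947456·-123.548) / 574.972760 = 10.712592

x=42.131 y=10.713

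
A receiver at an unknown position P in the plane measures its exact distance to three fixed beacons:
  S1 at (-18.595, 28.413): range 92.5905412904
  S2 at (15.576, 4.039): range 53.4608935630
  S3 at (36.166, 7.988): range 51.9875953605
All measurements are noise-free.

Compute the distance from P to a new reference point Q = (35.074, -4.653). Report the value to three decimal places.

eq1: (x + 18.595)² + (y − 28.413)² = 92.5905412904²
eq2: (x − 15.576)² + (y − 4.039)² = 53.4608935630²
eq3: (x − 36.166)² + (y − 7.988)² = 51.9875953605²
eq3−eq2, eq3−eq1 (x²,y² cancel):
  -41.180·x − 7.898·y = -1268.219472
  -109.522·x + 40.850·y = -6089.013371
det = -41.180·40.850 − -7.898·-109.522 = -2547.207756
x = (-1268.219472·40.850 − -7.898·-6089.013371) / -2547.207756 = 39.218549
y = (-41.180·-6089.013371 − -1268.219472·-109.522) / -2547.207756 = -43.909900
|P − Q| = √((39.218549 − 35.074)² + (-43.909900 − -4.653)²) = 39.475074

39.475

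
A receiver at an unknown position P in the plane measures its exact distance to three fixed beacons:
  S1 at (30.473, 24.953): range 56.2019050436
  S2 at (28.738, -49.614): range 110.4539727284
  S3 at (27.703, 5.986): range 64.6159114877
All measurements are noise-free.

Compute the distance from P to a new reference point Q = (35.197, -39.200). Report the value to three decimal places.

eq1: (x − 30.473)² + (y − 24.953)² = 56.2019050436²
eq2: (x − 28.738)² + (y + 49.614)² = 110.4539727284²
eq3: (x − 27.703)² + (y − 5.986)² = 64.6159114877²
eq1−eq3, eq1−eq2 (x²,y² cancel):
  -5.540·x − 37.934·y = -1764.529420
  -3.470·x − 149.134·y = -7305.260259
det = -5.540·-149.134 − -37.934·-3.470 = 694.571380
x = (-1764.529420·-149.134 − -37.934·-7305.260259) / 694.571380 = -20.107958
y = (-5.540·-7305.260259 − -1764.529420·-3.470) / 694.571380 = 49.452404
|P − Q| = √((-20.107958 − 35.197)² + (49.452404 − -39.200)²) = 104.488694

104.489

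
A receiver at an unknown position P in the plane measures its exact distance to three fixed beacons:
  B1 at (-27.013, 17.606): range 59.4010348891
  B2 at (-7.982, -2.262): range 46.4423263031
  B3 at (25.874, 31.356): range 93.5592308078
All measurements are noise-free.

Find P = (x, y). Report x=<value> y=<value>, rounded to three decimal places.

x=-32.809 y=-41.512

eq1: (x + 27.013)² + (y − 17.606)² = 59.4010348891²
eq2: (x + 7.982)² + (y + 2.262)² = 46.4423263031²
eq3: (x − 25.874)² + (y − 31.356)² = 93.5592308078²
eq2−eq1, eq2−eq3 (x²,y² cancel):
  -38.062·x + 39.736·y = -400.748836
  67.712·x + 67.236·y = -5012.606353
det = -38.062·67.236 − 39.736·67.712 = -5249.740664
x = (-400.748836·67.236 − 39.736·-5012.606353) / -5249.740664 = -32.808512
y = (-38.062·-5012.606353 − -400.748836·67.712) / -5249.740664 = -41.511637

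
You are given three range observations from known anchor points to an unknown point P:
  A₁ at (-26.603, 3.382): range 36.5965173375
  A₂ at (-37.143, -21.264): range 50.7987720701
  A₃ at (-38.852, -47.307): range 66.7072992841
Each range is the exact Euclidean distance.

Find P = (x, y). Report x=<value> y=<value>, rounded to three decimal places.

x=9.663 y=-1.523

eq1: (x + 26.603)² + (y − 3.382)² = 36.5965173375²
eq2: (x + 37.143)² + (y + 21.264)² = 50.7987720701²
eq3: (x + 38.852)² + (y + 47.307)² = 66.7072992841²
eq2−eq3, eq2−eq1 (x²,y² cancel):
  -3.418·x − 52.086·y = 46.321474
  21.080·x + 49.292·y = 128.607551
det = -3.418·49.292 − -52.086·21.080 = 929.492824
x = (46.321474·49.292 − -52.086·128.607551) / 929.492824 = 9.663260
y = (-3.418·128.607551 − 46.321474·21.080) / 929.492824 = -1.523452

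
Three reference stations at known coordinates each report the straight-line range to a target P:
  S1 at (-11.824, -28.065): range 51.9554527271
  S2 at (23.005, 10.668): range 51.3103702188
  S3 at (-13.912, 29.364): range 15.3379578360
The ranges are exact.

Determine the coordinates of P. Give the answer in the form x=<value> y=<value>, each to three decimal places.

x=-27.131 y=21.585

eq1: (x + 11.824)² + (y + 28.065)² = 51.9554527271²
eq2: (x − 23.005)² + (y − 10.668)² = 51.3103702188²
eq3: (x + 13.912)² + (y − 29.364)² = 15.3379578360²
eq1−eq2, eq1−eq3 (x²,y² cancel):
  69.658·x + 77.466·y = -217.799976
  -4.176·x + 114.858·y = 2592.453157
det = 69.658·114.858 − 77.466·-4.176 = 8324.276580
x = (-217.799976·114.858 − 77.466·2592.453157) / 8324.276580 = -27.130651
y = (69.658·2592.453157 − -217.799976·-4.176) / 8324.276580 = 21.584527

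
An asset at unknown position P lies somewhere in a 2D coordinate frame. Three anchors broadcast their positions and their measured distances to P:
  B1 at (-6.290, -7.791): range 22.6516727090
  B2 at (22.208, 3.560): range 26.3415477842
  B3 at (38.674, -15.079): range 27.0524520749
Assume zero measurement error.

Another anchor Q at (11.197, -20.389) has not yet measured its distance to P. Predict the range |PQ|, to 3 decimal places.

1.128

eq1: (x + 6.290)² + (y + 7.791)² = 22.6516727090²
eq2: (x − 22.208)² + (y − 3.560)² = 26.3415477842²
eq3: (x − 38.674)² + (y + 15.079)² = 27.0524520749²
eq2−eq3, eq2−eq1 (x²,y² cancel):
  32.932·x − 37.278·y = 1179.227629
  -56.996·x − 22.702·y = -224.826220
det = 32.932·-22.702 − -37.278·-56.996 = -2872.319152
x = (1179.227629·-22.702 − -37.278·-224.826220) / -2872.319152 = 12.238159
y = (32.932·-224.826220 − 1179.227629·-56.996) / -2872.319152 = -20.821948
|P − Q| = √((12.238159 − 11.197)² + (-20.821948 − -20.389)²) = 1.127588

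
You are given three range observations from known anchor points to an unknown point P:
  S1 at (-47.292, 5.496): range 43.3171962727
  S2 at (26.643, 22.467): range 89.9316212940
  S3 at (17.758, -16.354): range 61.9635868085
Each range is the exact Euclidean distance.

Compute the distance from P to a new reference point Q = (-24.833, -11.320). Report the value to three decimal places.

30.365

eq1: (x + 47.292)² + (y − 5.496)² = 43.3171962727²
eq2: (x − 26.643)² + (y − 22.467)² = 89.9316212940²
eq3: (x − 17.758)² + (y + 16.354)² = 61.9635868085²
eq3−eq2, eq3−eq1 (x²,y² cancel):
  17.770·x + 77.642·y = -3616.394760
  -130.100·x + 43.700·y = 3647.045997
det = 17.770·43.700 − 77.642·-130.100 = 10877.773200
x = (-3616.394760·43.700 − 77.642·3647.045997) / 10877.773200 = -40.559808
y = (17.770·3647.045997 − -3616.394760·-130.100) / 10877.773200 = -37.294853
|P − Q| = √((-40.559808 − -24.833)² + (-37.294853 − -11.320)²) = 30.364873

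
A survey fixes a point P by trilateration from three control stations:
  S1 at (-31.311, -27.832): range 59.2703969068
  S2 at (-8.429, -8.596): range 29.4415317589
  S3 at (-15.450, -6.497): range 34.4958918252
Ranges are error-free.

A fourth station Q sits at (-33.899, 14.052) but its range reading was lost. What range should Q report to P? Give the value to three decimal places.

eq1: (x + 31.311)² + (y + 27.832)² = 59.2703969068²
eq2: (x + 8.429)² + (y + 8.596)² = 29.4415317589²
eq3: (x + 15.450)² + (y + 6.497)² = 34.4958918252²
eq1−eq3, eq1−eq2 (x²,y² cancel):
  31.722·x + 42.670·y = 848.927961
  45.764·x + 38.472·y = 1036.116469
det = 31.722·38.472 − 42.670·45.764 = -732.341096
x = (848.927961·38.472 − 42.670·1036.116469) / -732.341096 = 15.772887
y = (31.722·1036.116469 − 848.927961·45.764) / -732.341096 = 8.169216
|P − Q| = √((15.772887 − -33.899)² + (8.169216 − 14.052)²) = 50.019031

50.019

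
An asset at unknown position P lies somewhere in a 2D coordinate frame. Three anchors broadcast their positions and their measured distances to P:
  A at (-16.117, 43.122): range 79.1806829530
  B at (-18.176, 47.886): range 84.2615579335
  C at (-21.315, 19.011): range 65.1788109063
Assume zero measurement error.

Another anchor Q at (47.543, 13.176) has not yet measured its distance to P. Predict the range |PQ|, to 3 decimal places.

eq1: (x + 16.117)² + (y − 43.122)² = 79.1806829530²
eq2: (x + 18.176)² + (y − 47.886)² = 84.2615579335²
eq3: (x + 21.315)² + (y − 19.011)² = 65.1788109063²
eq3−eq2, eq3−eq1 (x²,y² cancel):
  6.278·x + 57.750·y = -1044.044128
  10.396·x + 48.222·y = -717.785935
det = 6.278·48.222 − 57.750·10.396 = -297.631284
x = (-1044.044128·48.222 − 57.750·-717.785935) / -297.631284 = 29.881799
y = (6.278·-717.785935 − -1044.044128·10.396) / -297.631284 = -21.327135
|P − Q| = √((29.881799 − 47.543)² + (-21.327135 − 13.176)²) = 38.760603

38.761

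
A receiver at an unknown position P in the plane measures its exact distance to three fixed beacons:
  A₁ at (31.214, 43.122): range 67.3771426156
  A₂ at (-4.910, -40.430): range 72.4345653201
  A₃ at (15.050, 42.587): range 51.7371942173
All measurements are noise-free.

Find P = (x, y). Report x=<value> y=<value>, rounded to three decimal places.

x=-33.934 y=25.935

eq1: (x − 31.214)² + (y − 43.122)² = 67.3771426156²
eq2: (x + 4.910)² + (y + 40.430)² = 72.4345653201²
eq3: (x − 15.050)² + (y − 42.587)² = 51.7371942173²
eq3−eq2, eq3−eq1 (x²,y² cancel):
  -39.920·x − 166.034·y = -2951.491057
  32.328·x + 1.070·y = -1069.276471
det = -39.920·1.070 − -166.034·32.328 = 5324.832752
x = (-2951.491057·1.070 − -166.034·-1069.276471) / 5324.832752 = -33.934276
y = (-39.920·-1069.276471 − -2951.491057·32.328) / 5324.832752 = 25.935335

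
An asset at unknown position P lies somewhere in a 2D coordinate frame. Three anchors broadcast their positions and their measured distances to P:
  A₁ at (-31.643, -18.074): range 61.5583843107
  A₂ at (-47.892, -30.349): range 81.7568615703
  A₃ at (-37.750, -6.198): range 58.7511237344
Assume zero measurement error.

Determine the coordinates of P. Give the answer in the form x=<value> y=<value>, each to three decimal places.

x=11.498 y=25.838

eq1: (x + 31.643)² + (y + 18.074)² = 61.5583843107²
eq2: (x + 47.892)² + (y + 30.349)² = 81.7568615703²
eq3: (x + 37.750)² + (y + 6.198)² = 58.7511237344²
eq3−eq1, eq3−eq2 (x²,y² cancel):
  12.214·x − 23.752·y = -473.268918
  -20.284·x − 48.302·y = -1481.262113
det = 12.214·-48.302 − -23.752·-20.284 = -1071.746196
x = (-473.268918·-48.302 − -23.752·-1481.262113) / -1071.746196 = 11.498154
y = (12.214·-1481.262113 − -473.268918·-20.284) / -1071.746196 = 25.838134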